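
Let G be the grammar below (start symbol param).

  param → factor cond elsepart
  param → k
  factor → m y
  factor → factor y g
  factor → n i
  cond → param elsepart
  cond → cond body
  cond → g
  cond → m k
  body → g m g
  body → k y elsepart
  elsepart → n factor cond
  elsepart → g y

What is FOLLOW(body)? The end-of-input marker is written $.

{ $, g, k, n }

In cond → cond body: body is at the end, add FOLLOW(cond) = { $, g, k, n }.
Union: FOLLOW(body) = { $, g, k, n }.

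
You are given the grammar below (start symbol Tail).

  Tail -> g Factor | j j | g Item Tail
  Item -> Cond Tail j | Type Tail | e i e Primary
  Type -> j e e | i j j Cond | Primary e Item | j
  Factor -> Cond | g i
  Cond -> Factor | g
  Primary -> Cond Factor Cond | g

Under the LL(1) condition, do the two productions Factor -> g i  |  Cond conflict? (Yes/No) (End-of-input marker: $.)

FIRST(g i) = { g } and FIRST(Cond) = { g }.
Both contain g, so the two alternatives are not disjoint — LL(1) conflict.

Yes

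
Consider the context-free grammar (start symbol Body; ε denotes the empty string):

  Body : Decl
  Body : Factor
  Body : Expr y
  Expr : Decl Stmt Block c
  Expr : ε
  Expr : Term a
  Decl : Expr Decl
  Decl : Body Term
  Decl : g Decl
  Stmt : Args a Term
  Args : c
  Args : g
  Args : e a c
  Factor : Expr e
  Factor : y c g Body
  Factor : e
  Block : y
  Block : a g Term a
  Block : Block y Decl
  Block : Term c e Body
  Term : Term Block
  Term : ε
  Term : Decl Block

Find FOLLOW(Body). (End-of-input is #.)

Body is the start symbol, so # ∈ FOLLOW(Body).
In Decl : Body Term: add FIRST(Term)\{ε} = { a, c, e, g, y }.
  Since Term is nullable, also add FOLLOW(Decl) = { #, a, c, e, g, y }.
In Factor : y c g Body: Body is at the end, add FOLLOW(Factor) = { #, a, c, e, g, y }.
In Block : Term c e Body: Body is at the end, add FOLLOW(Block) = { #, a, c, e, g, y }.
Union: FOLLOW(Body) = { #, a, c, e, g, y }.

{ #, a, c, e, g, y }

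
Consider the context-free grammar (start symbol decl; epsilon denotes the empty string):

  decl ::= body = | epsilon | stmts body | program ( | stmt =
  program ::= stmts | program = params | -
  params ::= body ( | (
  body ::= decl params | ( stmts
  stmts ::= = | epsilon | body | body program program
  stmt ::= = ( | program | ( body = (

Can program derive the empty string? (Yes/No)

program ::= stmts and each of stmts is nullable, so program ⇒* epsilon.

Yes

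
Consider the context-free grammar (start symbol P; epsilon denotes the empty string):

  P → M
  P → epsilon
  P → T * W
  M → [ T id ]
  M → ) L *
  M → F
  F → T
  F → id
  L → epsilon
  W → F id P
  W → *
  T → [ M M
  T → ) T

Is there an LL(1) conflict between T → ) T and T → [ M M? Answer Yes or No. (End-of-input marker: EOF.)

FIRST() T) = { ) } and FIRST([ M M) = { [ }.
The FIRST sets are disjoint and neither alternative is nullable — no conflict.

No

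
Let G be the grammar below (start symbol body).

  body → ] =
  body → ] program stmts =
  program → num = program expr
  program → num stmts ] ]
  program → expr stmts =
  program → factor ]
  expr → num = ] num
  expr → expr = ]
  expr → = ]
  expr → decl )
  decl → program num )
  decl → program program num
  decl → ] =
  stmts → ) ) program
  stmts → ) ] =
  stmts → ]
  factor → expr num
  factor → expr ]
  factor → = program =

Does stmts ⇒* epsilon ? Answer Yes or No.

No

No nonterminal in this grammar is nullable.
No production of stmts has an RHS whose symbols are all nullable, so stmts is not nullable.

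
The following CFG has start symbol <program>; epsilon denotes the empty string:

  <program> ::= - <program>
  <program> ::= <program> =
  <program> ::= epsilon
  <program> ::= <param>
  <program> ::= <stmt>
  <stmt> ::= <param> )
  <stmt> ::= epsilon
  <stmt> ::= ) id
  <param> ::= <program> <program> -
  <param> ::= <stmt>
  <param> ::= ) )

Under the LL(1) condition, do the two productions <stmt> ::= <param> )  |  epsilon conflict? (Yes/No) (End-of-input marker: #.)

FIRST(<param> )) = { ), -, = } and FIRST(epsilon) = { epsilon }.
The second alternative is nullable and FOLLOW(<stmt>) = { #, ), -, = } shares ) with FIRST of the first — conflict.

Yes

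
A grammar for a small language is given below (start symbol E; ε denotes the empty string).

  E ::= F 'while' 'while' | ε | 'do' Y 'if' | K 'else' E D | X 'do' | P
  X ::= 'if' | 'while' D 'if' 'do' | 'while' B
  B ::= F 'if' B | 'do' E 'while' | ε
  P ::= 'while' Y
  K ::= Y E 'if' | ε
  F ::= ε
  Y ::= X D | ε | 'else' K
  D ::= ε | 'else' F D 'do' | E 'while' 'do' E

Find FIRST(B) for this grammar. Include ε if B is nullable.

From B ::= F 'if' B: F nullable, take FIRST(F) ∪ {'if'} = { 'if' }.
B ::= 'do' E 'while' contributes {'do'}.
B ::= ε contributes ε.
Union: FIRST(B) = { 'do', 'if', ε }.

{ 'do', 'if', ε }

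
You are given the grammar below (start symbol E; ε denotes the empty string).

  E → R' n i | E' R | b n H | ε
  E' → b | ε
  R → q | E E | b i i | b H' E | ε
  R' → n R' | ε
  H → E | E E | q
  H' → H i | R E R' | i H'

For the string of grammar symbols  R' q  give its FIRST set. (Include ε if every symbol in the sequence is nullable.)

{ n, q }

Add FIRST(R')\{ε} = { n }; R' is nullable, continue.
q is a terminal; add {q} and stop.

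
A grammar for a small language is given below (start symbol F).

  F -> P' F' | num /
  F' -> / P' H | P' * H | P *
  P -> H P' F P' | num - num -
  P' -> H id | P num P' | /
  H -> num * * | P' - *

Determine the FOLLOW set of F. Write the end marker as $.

F is the start symbol, so $ ∈ FOLLOW(F).
In P -> H P' F P': add FIRST(P') = { /, num }.
Union: FOLLOW(F) = { $, /, num }.

{ $, /, num }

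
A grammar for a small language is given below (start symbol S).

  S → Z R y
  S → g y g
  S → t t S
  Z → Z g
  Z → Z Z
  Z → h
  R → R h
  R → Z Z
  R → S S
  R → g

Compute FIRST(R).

{ g, h, t }

From R → R h: add FIRST(R) = { g, h, t }.
From R → Z Z: add FIRST(Z) = { h }.
From R → S S: add FIRST(S) = { g, h, t }.
R → g contributes {g}.
Union: FIRST(R) = { g, h, t }.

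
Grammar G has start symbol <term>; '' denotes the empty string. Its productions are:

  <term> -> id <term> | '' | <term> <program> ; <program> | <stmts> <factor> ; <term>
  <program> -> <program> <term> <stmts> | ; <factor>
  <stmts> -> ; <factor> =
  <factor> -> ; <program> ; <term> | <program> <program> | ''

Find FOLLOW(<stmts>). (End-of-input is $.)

In <term> -> <stmts> <factor> ; <term>: add FIRST(<factor> ; <term>) = { ; }.
In <program> -> <program> <term> <stmts>: <stmts> is at the end, add FOLLOW(<program>) = { $, ;, =, id }.
Union: FOLLOW(<stmts>) = { $, ;, =, id }.

{ $, ;, =, id }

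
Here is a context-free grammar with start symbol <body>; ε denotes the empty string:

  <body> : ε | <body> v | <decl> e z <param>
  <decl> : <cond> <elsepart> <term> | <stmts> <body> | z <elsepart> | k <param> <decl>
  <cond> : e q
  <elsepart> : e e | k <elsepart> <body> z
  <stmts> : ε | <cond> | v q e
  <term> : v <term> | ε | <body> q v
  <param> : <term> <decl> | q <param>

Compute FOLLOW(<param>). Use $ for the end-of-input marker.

{ $, e, k, q, v, z }

In <body> : <decl> e z <param>: <param> is at the end, add FOLLOW(<body>) = { $, e, k, q, v, z }.
In <decl> : k <param> <decl>: add FIRST(<decl>)\{ε} = { e, k, v, z }.
  Since <decl> is nullable, also add FOLLOW(<decl>) = { $, e, k, q, v, z }.
In <param> : q <param>: <param> is at the end, add FOLLOW(<param>) = { $, e, k, q, v, z }.
Union: FOLLOW(<param>) = { $, e, k, q, v, z }.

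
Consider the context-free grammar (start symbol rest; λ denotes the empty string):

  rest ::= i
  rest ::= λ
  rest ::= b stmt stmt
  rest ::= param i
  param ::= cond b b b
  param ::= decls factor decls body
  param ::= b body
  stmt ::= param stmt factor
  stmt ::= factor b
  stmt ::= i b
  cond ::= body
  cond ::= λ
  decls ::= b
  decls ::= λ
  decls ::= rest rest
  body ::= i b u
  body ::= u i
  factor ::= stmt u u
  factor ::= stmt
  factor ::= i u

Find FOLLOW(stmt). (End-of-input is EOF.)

{ EOF, b, i, u }

In rest ::= b stmt stmt: add FIRST(stmt) = { b, i, u }.
In rest ::= b stmt stmt: stmt is at the end, add FOLLOW(rest) = { EOF, b, i, u }.
In stmt ::= param stmt factor: add FIRST(factor) = { b, i, u }.
In factor ::= stmt u u: add FIRST(u u) = { u }.
In factor ::= stmt: stmt is at the end, add FOLLOW(factor) = { EOF, b, i, u }.
Union: FOLLOW(stmt) = { EOF, b, i, u }.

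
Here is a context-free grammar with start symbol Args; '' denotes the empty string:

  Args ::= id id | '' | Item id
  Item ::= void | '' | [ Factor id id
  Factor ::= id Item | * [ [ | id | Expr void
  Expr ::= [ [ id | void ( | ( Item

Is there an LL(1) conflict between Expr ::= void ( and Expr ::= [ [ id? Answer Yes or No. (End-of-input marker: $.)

FIRST(void () = { void } and FIRST([ [ id) = { [ }.
The FIRST sets are disjoint and neither alternative is nullable — no conflict.

No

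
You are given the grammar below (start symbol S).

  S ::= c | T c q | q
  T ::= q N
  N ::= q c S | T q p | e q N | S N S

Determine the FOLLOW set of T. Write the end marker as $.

{ c, q }

In S ::= T c q: add FIRST(c q) = { c }.
In N ::= T q p: add FIRST(q p) = { q }.
Union: FOLLOW(T) = { c, q }.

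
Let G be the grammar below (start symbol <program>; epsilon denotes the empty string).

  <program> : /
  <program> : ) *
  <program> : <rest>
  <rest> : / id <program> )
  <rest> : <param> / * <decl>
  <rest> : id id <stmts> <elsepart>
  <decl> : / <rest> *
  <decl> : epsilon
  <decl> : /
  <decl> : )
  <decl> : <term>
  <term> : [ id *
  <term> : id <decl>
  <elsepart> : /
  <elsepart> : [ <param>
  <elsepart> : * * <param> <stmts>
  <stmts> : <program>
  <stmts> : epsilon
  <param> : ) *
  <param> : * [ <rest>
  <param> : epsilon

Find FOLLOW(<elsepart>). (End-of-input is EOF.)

{ EOF, ), *, /, [, id }

In <rest> : id id <stmts> <elsepart>: <elsepart> is at the end, add FOLLOW(<rest>) = { EOF, ), *, /, [, id }.
Union: FOLLOW(<elsepart>) = { EOF, ), *, /, [, id }.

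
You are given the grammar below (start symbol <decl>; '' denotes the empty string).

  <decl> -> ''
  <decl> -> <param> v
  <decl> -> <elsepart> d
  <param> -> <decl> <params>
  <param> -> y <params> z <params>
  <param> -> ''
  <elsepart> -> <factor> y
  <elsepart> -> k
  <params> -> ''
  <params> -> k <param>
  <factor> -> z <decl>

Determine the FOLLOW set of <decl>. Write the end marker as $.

{ $, k, v, y, z }

<decl> is the start symbol, so $ ∈ FOLLOW(<decl>).
In <param> -> <decl> <params>: add FIRST(<params>)\{''} = { k }.
  Since <params> is nullable, also add FOLLOW(<param>) = { v, z }.
In <factor> -> z <decl>: <decl> is at the end, add FOLLOW(<factor>) = { y }.
Union: FOLLOW(<decl>) = { $, k, v, y, z }.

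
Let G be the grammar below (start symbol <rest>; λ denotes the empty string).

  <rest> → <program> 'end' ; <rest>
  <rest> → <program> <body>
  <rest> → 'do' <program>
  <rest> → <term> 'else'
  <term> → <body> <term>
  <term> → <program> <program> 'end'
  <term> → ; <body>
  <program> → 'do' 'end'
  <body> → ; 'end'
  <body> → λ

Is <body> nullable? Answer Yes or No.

Yes

<body> has an λ-production, so <body> ⇒ λ.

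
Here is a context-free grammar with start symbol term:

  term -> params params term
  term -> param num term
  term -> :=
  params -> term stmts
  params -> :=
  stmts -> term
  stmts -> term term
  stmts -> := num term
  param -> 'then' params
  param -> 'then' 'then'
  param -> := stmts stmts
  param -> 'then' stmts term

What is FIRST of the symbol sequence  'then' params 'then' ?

{ 'then' }

'then' is a terminal; add {'then'} and stop.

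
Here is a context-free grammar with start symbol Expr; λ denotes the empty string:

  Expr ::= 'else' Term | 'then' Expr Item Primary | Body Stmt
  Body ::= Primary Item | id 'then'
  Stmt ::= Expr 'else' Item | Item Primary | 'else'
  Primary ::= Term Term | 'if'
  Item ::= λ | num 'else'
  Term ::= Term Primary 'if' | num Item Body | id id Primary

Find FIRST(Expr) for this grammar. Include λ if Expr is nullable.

Expr ::= 'else' Term contributes {'else'}.
Expr ::= 'then' Expr Item Primary contributes {'then'}.
From Expr ::= Body Stmt: add FIRST(Body) = { 'if', id, num }.
Union: FIRST(Expr) = { 'else', 'if', 'then', id, num }.

{ 'else', 'if', 'then', id, num }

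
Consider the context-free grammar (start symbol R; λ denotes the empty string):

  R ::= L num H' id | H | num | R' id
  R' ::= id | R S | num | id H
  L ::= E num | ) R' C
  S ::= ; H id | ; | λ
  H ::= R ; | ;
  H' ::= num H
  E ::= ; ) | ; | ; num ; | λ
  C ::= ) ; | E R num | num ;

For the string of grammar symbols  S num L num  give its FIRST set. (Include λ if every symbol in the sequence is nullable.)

{ ;, num }

Add FIRST(S)\{λ} = { ; }; S is nullable, continue.
num is a terminal; add {num} and stop.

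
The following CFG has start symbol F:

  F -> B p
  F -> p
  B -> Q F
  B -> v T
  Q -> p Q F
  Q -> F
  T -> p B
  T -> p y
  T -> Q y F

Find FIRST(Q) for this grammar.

Q -> p Q F contributes {p}.
From Q -> F: add FIRST(F) = { p, v }.
Union: FIRST(Q) = { p, v }.

{ p, v }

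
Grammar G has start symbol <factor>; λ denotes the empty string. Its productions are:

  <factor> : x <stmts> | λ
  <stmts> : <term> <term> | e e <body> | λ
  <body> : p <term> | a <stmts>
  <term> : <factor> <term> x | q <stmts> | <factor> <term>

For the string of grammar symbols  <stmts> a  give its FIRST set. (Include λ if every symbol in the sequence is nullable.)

Add FIRST(<stmts>)\{λ} = { e, q, x }; <stmts> is nullable, continue.
a is a terminal; add {a} and stop.

{ a, e, q, x }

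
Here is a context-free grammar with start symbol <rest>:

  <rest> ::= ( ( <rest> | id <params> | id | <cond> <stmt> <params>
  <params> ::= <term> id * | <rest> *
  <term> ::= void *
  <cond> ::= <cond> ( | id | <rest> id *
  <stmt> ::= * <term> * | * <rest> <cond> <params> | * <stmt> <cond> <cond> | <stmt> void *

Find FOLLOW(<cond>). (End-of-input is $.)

In <rest> ::= <cond> <stmt> <params>: add FIRST(<stmt> <params>) = { * }.
In <cond> ::= <cond> (: add FIRST(() = { ( }.
In <stmt> ::= * <rest> <cond> <params>: add FIRST(<params>) = { (, id, void }.
In <stmt> ::= * <stmt> <cond> <cond>: add FIRST(<cond>) = { (, id }.
In <stmt> ::= * <stmt> <cond> <cond>: <cond> is at the end, add FOLLOW(<stmt>) = { (, id, void }.
Union: FOLLOW(<cond>) = { (, *, id, void }.

{ (, *, id, void }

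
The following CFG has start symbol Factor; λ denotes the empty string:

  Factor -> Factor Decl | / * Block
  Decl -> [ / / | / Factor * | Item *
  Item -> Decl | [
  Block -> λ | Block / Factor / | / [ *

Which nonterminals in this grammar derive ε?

Directly nullable (have an λ-production): Block.
No other nonterminal has a production whose RHS symbols are all nullable.

{ Block }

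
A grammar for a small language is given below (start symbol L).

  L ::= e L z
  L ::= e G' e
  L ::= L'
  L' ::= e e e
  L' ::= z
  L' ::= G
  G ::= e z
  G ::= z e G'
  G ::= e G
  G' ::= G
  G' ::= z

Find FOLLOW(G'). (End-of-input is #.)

In L ::= e G' e: add FIRST(e) = { e }.
In G ::= z e G': G' is at the end, add FOLLOW(G) = { #, e, z }.
Union: FOLLOW(G') = { #, e, z }.

{ #, e, z }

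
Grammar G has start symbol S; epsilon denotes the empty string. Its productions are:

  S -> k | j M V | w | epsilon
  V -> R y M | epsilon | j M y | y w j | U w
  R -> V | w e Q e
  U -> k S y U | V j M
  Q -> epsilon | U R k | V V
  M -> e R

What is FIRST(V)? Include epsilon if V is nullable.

From V -> R y M: R nullable, take FIRST(R) ∪ {y} = { j, k, w, y }.
V -> epsilon contributes epsilon.
V -> j M y contributes {j}.
V -> y w j contributes {y}.
From V -> U w: add FIRST(U) = { j, k, w, y }.
Union: FIRST(V) = { j, k, w, y, epsilon }.

{ j, k, w, y, epsilon }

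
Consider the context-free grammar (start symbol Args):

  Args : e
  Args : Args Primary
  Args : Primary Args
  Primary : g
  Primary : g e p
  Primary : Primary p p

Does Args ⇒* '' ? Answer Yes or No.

No

No nonterminal in this grammar is nullable.
No production of Args has an RHS whose symbols are all nullable, so Args is not nullable.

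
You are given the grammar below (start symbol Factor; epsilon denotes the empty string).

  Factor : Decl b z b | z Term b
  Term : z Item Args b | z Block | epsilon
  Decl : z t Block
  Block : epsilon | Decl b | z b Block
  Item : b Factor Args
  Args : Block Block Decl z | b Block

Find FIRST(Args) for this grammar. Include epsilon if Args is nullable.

{ b, z }

From Args : Block Block Decl z: Block, Block nullable, take FIRST(Block) ∪ FIRST(Block) ∪ FIRST(Decl) = { z }.
Args : b Block contributes {b}.
Union: FIRST(Args) = { b, z }.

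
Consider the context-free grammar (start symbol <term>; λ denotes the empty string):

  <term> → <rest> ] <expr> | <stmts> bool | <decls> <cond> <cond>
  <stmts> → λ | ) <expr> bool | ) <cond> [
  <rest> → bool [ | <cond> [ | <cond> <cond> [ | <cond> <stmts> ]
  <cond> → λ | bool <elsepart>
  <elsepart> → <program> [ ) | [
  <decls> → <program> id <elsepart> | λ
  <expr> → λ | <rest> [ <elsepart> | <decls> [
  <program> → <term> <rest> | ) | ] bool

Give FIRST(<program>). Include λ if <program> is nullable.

{ ), [, ], bool }

From <program> → <term> <rest>: <term> nullable, take FIRST(<term>) ∪ FIRST(<rest>) = { ), [, ], bool }.
<program> → ) contributes {)}.
<program> → ] bool contributes {]}.
Union: FIRST(<program>) = { ), [, ], bool }.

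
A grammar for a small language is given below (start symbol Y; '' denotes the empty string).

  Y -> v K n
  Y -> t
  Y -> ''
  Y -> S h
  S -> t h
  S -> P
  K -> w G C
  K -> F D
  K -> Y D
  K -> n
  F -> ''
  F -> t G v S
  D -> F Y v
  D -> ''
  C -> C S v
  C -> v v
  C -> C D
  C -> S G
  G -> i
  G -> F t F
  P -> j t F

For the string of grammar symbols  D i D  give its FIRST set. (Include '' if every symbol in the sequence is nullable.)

Add FIRST(D)\{''} = { j, t, v }; D is nullable, continue.
i is a terminal; add {i} and stop.

{ i, j, t, v }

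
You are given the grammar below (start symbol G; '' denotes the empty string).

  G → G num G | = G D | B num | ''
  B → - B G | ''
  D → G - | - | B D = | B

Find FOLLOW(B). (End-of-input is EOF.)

In G → B num: add FIRST(num) = { num }.
In B → - B G: add FIRST(G)\{''} = { -, =, num }.
  Since G is nullable, also add FOLLOW(B) = { EOF, -, =, num }.
In D → B D =: add FIRST(D =) = { -, =, num }.
In D → B: B is at the end, add FOLLOW(D) = { EOF, -, =, num }.
Union: FOLLOW(B) = { EOF, -, =, num }.

{ EOF, -, =, num }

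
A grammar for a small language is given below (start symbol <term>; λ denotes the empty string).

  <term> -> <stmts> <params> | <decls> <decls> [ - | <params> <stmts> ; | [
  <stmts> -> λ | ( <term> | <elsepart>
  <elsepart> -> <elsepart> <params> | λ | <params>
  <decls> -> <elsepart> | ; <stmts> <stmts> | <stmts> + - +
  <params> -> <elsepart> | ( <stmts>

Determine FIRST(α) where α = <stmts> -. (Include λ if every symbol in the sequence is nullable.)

Add FIRST(<stmts>)\{λ} = { ( }; <stmts> is nullable, continue.
- is a terminal; add {-} and stop.

{ (, - }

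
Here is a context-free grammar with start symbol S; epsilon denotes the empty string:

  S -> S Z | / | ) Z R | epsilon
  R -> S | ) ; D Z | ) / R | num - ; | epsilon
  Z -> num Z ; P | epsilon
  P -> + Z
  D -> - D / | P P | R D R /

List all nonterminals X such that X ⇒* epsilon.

Directly nullable (have an epsilon-production): S, R, Z.
No other nonterminal has a production whose RHS symbols are all nullable.

{ R, S, Z }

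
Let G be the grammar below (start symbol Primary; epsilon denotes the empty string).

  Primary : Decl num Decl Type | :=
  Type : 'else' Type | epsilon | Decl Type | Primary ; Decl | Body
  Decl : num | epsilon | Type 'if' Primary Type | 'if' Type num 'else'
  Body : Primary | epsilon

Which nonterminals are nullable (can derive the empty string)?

Directly nullable (have an epsilon-production): Type, Decl, Body.
No other nonterminal has a production whose RHS symbols are all nullable.

{ Body, Decl, Type }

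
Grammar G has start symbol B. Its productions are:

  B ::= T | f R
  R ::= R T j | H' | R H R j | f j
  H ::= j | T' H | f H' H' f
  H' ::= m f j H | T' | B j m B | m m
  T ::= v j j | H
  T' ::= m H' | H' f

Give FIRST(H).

{ f, j, m, v }

H ::= j contributes {j}.
From H ::= T' H: add FIRST(T') = { f, j, m, v }.
H ::= f H' H' f contributes {f}.
Union: FIRST(H) = { f, j, m, v }.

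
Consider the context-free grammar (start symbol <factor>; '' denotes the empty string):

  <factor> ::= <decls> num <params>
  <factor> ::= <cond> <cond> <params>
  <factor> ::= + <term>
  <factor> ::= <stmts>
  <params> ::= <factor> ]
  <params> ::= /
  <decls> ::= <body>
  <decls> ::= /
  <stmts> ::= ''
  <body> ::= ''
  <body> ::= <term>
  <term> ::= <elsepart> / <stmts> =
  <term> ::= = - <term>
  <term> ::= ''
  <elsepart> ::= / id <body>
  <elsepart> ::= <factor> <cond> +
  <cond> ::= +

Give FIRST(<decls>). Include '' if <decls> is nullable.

From <decls> ::= <body>: add FIRST(<body>) = { +, /, =, num, '' } (including '' since <body> is nullable).
<decls> ::= / contributes {/}.
Union: FIRST(<decls>) = { +, /, =, num, '' }.

{ +, /, =, num, '' }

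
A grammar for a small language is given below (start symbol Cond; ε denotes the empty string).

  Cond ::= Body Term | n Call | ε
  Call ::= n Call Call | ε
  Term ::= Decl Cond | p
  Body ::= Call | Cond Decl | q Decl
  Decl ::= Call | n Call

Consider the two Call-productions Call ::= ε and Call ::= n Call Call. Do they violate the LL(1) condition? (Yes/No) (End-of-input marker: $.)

Yes

FIRST(ε) = { ε } and FIRST(n Call Call) = { n }.
The first alternative is nullable and FOLLOW(Call) = { $, n, p, q } shares n with FIRST of the second — conflict.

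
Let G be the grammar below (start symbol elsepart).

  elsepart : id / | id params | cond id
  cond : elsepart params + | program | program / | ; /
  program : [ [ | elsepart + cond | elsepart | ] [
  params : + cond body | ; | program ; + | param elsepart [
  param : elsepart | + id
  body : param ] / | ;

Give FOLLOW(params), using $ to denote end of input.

In elsepart : id params: params is at the end, add FOLLOW(elsepart) = { $, +, /, ;, [, ], id }.
In cond : elsepart params +: add FIRST(+) = { + }.
Union: FOLLOW(params) = { $, +, /, ;, [, ], id }.

{ $, +, /, ;, [, ], id }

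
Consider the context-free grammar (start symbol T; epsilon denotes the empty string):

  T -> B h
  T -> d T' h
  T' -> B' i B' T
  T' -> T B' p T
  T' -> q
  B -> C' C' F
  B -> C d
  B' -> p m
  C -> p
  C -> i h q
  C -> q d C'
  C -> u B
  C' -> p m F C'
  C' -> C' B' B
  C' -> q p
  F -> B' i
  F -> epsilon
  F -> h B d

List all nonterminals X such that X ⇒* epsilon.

Directly nullable (have an epsilon-production): F.
No other nonterminal has a production whose RHS symbols are all nullable.

{ F }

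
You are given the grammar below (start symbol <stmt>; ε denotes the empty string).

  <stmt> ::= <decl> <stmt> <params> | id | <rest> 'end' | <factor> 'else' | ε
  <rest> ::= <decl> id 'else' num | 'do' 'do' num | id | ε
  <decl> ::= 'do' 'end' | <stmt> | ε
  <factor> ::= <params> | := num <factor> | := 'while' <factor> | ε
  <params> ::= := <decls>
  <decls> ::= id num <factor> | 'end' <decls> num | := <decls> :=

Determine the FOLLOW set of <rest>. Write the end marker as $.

{ 'end' }

In <stmt> ::= <rest> 'end': add FIRST('end') = { 'end' }.
Union: FOLLOW(<rest>) = { 'end' }.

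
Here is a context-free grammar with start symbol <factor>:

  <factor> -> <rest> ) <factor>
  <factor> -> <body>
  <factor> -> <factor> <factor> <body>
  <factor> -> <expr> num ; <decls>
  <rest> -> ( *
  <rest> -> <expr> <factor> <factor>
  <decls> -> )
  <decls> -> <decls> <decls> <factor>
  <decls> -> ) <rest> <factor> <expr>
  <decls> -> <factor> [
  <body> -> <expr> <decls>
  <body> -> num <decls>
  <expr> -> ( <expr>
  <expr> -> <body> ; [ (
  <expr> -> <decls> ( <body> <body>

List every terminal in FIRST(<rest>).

{ (, ), num }

<rest> -> ( * contributes {(}.
From <rest> -> <expr> <factor> <factor>: add FIRST(<expr>) = { (, ), num }.
Union: FIRST(<rest>) = { (, ), num }.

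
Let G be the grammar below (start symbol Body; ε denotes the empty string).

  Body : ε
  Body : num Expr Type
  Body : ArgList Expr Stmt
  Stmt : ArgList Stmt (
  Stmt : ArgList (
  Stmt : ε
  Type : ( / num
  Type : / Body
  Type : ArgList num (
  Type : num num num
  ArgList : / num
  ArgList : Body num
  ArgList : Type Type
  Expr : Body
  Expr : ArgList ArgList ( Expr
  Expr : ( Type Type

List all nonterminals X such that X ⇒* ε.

{ Body, Expr, Stmt }

Directly nullable (have an ε-production): Body, Stmt.
Expr : Body with every symbol nullable, so Expr is nullable.
No other nonterminal has a production whose RHS symbols are all nullable.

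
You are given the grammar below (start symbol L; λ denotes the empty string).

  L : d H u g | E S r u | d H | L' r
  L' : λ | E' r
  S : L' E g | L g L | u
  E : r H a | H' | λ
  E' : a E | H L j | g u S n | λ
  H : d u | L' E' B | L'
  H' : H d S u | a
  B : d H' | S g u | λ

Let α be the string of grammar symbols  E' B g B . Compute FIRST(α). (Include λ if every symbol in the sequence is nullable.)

{ a, d, g, r, u }

Add FIRST(E')\{λ} = { a, d, g, r, u }; E' is nullable, continue.
Add FIRST(B)\{λ} = { a, d, g, r, u }; B is nullable, continue.
g is a terminal; add {g} and stop.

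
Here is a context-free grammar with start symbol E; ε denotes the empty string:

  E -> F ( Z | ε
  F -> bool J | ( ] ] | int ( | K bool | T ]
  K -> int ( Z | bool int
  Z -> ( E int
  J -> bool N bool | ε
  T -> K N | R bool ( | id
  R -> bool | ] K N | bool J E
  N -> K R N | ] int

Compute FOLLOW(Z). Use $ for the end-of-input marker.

In E -> F ( Z: Z is at the end, add FOLLOW(E) = { $, ], bool, int }.
In K -> int ( Z: Z is at the end, add FOLLOW(K) = { ], bool, int }.
Union: FOLLOW(Z) = { $, ], bool, int }.

{ $, ], bool, int }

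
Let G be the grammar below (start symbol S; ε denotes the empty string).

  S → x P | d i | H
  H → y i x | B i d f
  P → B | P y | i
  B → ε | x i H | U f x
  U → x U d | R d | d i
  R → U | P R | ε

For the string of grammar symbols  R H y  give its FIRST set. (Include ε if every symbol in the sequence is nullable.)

{ d, i, x, y }

Add FIRST(R)\{ε} = { d, i, x, y }; R is nullable, continue.
Add FIRST(H) = { d, i, x, y }; H is not nullable, stop.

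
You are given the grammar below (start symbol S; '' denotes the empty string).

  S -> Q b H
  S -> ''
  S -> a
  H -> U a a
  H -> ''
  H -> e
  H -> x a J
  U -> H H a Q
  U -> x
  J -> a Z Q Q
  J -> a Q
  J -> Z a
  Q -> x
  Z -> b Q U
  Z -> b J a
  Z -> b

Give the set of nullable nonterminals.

{ H, S }

Directly nullable (have an ''-production): S, H.
No other nonterminal has a production whose RHS symbols are all nullable.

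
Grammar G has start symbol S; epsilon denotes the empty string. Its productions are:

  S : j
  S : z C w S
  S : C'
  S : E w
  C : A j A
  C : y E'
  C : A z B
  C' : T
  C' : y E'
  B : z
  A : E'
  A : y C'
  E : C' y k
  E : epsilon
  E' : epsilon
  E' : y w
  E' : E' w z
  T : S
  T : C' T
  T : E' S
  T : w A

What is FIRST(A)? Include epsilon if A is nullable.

From A : E': add FIRST(E') = { w, y, epsilon } (including epsilon since E' is nullable).
A : y C' contributes {y}.
Union: FIRST(A) = { w, y, epsilon }.

{ w, y, epsilon }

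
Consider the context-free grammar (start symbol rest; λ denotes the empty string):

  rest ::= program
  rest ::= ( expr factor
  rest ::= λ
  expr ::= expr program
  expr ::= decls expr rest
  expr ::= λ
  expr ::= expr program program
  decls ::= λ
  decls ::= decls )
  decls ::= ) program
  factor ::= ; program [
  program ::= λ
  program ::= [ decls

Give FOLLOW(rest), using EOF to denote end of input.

rest is the start symbol, so EOF ∈ FOLLOW(rest).
In expr ::= decls expr rest: rest is at the end, add FOLLOW(expr) = { (, ;, [ }.
Union: FOLLOW(rest) = { EOF, (, ;, [ }.

{ EOF, (, ;, [ }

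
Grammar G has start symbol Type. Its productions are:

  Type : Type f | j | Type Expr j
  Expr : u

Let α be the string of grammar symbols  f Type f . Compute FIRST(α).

f is a terminal; add {f} and stop.

{ f }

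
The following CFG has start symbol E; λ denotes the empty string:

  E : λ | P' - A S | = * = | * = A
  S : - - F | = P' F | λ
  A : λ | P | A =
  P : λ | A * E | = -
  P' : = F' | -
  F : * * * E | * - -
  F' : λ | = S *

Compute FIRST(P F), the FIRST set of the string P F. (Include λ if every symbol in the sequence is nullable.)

{ *, = }

Add FIRST(P)\{λ} = { *, = }; P is nullable, continue.
Add FIRST(F) = { * }; F is not nullable, stop.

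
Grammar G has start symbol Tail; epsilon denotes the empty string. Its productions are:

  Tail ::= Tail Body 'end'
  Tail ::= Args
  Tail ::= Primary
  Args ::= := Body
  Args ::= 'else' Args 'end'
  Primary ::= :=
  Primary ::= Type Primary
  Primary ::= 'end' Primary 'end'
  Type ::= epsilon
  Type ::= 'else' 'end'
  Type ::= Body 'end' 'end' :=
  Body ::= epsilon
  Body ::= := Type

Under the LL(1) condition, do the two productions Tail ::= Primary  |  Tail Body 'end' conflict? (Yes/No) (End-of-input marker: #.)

Yes

FIRST(Primary) = { 'else', 'end', := } and FIRST(Tail Body 'end') = { 'else', 'end', := }.
Both contain 'else', so the two alternatives are not disjoint — LL(1) conflict.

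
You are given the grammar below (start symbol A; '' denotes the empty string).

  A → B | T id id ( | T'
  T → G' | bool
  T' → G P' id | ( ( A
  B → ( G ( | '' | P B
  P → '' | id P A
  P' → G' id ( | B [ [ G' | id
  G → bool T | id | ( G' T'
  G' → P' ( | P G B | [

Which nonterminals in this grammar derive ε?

{ A, B, P }

Directly nullable (have an ''-production): B, P.
A → B with every symbol nullable, so A is nullable.
No other nonterminal has a production whose RHS symbols are all nullable.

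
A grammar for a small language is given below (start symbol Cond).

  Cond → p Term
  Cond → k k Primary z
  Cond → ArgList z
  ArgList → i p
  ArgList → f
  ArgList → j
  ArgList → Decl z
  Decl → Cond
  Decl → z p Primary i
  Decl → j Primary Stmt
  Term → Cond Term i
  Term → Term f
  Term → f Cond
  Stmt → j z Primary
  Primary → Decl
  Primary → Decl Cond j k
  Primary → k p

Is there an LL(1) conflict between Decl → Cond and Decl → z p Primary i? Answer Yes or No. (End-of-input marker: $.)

Yes

FIRST(Cond) = { f, i, j, k, p, z } and FIRST(z p Primary i) = { z }.
Both contain z, so the two alternatives are not disjoint — LL(1) conflict.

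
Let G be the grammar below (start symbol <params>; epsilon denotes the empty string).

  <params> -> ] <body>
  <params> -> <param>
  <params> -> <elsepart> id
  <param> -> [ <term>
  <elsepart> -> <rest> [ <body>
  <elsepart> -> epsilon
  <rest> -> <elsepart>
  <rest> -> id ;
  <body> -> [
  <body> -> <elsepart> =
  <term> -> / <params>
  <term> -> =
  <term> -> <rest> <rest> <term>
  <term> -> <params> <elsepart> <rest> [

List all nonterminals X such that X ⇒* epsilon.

{ <elsepart>, <rest> }

Directly nullable (have an epsilon-production): <elsepart>.
<rest> -> <elsepart> with every symbol nullable, so <rest> is nullable.
No other nonterminal has a production whose RHS symbols are all nullable.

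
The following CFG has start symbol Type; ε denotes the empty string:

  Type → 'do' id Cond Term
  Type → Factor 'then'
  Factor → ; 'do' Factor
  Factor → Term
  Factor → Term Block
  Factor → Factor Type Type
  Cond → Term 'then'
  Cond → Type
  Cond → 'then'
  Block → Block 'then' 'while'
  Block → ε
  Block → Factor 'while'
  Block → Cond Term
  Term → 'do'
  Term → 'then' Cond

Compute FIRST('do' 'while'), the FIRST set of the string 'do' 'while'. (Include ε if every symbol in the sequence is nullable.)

'do' is a terminal; add {'do'} and stop.

{ 'do' }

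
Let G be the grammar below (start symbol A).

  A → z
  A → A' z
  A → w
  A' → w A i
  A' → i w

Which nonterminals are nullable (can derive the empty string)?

No nonterminal has an empty production or an RHS whose symbols are all nullable.

{ } (none)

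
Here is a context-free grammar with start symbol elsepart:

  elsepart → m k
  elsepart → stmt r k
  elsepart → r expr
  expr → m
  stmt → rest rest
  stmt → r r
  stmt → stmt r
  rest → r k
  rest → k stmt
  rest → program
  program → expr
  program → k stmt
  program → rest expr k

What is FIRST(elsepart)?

elsepart → m k contributes {m}.
From elsepart → stmt r k: add FIRST(stmt) = { k, m, r }.
elsepart → r expr contributes {r}.
Union: FIRST(elsepart) = { k, m, r }.

{ k, m, r }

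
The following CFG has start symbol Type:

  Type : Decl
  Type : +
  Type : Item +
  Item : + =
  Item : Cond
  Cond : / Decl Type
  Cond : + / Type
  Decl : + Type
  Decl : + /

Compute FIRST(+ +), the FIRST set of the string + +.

+ is a terminal; add {+} and stop.

{ + }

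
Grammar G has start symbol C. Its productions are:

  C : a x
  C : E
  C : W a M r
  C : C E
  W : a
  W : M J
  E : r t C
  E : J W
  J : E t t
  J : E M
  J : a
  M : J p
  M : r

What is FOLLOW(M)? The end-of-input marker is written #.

In C : W a M r: add FIRST(r) = { r }.
In W : M J: add FIRST(J) = { a, r }.
In J : E M: M is at the end, add FOLLOW(J) = { #, a, p, r, t }.
Union: FOLLOW(M) = { #, a, p, r, t }.

{ #, a, p, r, t }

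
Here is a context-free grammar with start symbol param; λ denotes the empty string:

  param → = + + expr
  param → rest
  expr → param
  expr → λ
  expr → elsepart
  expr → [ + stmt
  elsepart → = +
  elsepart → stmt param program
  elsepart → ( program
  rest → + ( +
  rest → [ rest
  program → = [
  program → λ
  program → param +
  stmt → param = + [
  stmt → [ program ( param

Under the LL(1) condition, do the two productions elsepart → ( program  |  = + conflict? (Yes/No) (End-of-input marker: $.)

FIRST(( program) = { ( } and FIRST(= +) = { = }.
The FIRST sets are disjoint and neither alternative is nullable — no conflict.

No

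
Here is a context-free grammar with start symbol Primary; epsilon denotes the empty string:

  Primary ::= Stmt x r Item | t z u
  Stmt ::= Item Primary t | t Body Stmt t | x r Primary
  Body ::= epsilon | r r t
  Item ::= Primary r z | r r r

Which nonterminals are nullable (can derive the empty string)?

Directly nullable (have an epsilon-production): Body.
No other nonterminal has a production whose RHS symbols are all nullable.

{ Body }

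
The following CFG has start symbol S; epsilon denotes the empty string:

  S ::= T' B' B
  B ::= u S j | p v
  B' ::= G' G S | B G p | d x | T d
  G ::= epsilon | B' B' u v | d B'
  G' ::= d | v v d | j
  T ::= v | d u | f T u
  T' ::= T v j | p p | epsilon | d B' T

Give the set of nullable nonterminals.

{ G, T' }

Directly nullable (have an epsilon-production): G, T'.
No other nonterminal has a production whose RHS symbols are all nullable.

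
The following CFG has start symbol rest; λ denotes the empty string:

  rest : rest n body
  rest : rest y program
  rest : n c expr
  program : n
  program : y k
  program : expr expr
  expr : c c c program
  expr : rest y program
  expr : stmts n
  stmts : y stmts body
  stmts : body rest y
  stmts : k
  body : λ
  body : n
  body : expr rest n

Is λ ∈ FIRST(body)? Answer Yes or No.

body has an λ-production, so body ⇒ λ.

Yes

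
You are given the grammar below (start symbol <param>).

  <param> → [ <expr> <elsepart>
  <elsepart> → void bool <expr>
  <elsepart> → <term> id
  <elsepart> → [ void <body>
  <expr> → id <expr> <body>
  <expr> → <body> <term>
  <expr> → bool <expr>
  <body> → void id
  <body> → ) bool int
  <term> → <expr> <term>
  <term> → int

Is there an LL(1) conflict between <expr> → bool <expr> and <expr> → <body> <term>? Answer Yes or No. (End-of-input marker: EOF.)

FIRST(bool <expr>) = { bool } and FIRST(<body> <term>) = { ), void }.
The FIRST sets are disjoint and neither alternative is nullable — no conflict.

No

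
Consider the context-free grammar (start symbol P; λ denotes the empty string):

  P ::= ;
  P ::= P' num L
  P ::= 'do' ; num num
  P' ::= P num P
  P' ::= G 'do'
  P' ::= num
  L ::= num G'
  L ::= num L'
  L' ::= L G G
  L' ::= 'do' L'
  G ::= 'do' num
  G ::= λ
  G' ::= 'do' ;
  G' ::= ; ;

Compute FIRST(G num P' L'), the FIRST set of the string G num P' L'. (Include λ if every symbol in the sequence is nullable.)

Add FIRST(G)\{λ} = { 'do' }; G is nullable, continue.
num is a terminal; add {num} and stop.

{ 'do', num }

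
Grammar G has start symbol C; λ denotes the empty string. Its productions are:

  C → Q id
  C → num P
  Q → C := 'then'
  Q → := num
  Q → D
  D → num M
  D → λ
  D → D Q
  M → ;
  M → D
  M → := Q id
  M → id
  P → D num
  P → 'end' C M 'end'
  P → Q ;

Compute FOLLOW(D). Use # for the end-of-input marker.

{ 'end', :=, ;, id, num }

In Q → D: D is at the end, add FOLLOW(Q) = { 'end', :=, ;, id, num }.
In D → D Q: add FIRST(Q)\{λ} = { :=, id, num }.
  Since Q is nullable, also add FOLLOW(D) = { 'end', :=, ;, id, num }.
In M → D: D is at the end, add FOLLOW(M) = { 'end', :=, ;, id, num }.
In P → D num: add FIRST(num) = { num }.
Union: FOLLOW(D) = { 'end', :=, ;, id, num }.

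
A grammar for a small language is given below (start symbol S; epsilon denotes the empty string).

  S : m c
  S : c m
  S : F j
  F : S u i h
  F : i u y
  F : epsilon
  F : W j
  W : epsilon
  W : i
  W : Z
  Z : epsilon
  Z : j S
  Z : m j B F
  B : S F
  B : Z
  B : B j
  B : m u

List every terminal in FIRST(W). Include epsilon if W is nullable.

{ i, j, m, epsilon }

W : epsilon contributes epsilon.
W : i contributes {i}.
From W : Z: add FIRST(Z) = { j, m, epsilon } (including epsilon since Z is nullable).
Union: FIRST(W) = { i, j, m, epsilon }.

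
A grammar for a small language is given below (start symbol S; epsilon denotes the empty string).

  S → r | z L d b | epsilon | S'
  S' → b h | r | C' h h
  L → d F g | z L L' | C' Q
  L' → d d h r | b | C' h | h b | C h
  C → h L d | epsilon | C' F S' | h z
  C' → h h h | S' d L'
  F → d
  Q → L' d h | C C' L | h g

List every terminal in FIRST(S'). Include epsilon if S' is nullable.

{ b, h, r }

S' → b h contributes {b}.
S' → r contributes {r}.
From S' → C' h h: add FIRST(C') = { b, h, r }.
Union: FIRST(S') = { b, h, r }.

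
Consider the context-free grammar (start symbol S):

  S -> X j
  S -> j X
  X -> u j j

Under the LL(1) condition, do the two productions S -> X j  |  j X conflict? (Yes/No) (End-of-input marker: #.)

FIRST(X j) = { u } and FIRST(j X) = { j }.
The FIRST sets are disjoint and neither alternative is nullable — no conflict.

No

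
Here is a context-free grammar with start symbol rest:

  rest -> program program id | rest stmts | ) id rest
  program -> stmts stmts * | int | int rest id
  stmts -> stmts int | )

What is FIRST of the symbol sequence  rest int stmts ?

Add FIRST(rest) = { ), int }; rest is not nullable, stop.

{ ), int }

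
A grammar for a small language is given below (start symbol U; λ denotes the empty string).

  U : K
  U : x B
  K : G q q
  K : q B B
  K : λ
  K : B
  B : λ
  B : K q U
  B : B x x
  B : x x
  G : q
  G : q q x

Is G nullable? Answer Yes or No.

No

Nullable nonterminals: B, K, U.
No production of G has an RHS whose symbols are all nullable, so G is not nullable.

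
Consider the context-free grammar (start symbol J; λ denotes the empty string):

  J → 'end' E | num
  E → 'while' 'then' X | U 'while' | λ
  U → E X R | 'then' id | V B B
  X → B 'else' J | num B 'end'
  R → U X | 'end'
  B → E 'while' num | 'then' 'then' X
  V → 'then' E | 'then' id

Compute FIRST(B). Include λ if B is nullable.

{ 'then', 'while', num }

From B → E 'while' num: E nullable, take FIRST(E) ∪ {'while'} = { 'then', 'while', num }.
B → 'then' 'then' X contributes {'then'}.
Union: FIRST(B) = { 'then', 'while', num }.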